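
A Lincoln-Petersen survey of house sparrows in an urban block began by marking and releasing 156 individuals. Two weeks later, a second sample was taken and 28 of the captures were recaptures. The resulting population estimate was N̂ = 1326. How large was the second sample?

From N = M·C/R: C = N·R / M = 1326·28 / 156 = 37128 / 156 = 238.

C = 238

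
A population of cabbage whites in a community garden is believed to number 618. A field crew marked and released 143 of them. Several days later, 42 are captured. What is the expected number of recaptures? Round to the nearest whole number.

expected recaptures ≈ 10

Expected recaptures E[R] = M·C / N.
E[R] = 143 × 42 / 618 = 6006 / 618 ≈ 9.7 → 10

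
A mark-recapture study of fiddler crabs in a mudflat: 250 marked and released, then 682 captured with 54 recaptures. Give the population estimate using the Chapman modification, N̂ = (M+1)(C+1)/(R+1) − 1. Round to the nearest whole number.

N̂ = (250+1)(682+1)/(54+1) − 1 = 251·683/55 − 1
= 171433/55 − 1 ≈ 3117.0 − 1 ≈ 3116.0 → 3116

N ≈ 3116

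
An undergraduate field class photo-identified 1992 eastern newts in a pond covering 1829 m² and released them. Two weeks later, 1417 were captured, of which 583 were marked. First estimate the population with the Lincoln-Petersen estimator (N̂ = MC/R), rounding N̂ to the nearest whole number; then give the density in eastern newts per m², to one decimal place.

N̂ = 1992·1417/583 = 2822664/583 ≈ 4841.6 → 4842
Density = N̂ / area = 4842 / 1829 ≈ 2.647 → 2.6 per m²

density ≈ 2.6 eastern newts per m²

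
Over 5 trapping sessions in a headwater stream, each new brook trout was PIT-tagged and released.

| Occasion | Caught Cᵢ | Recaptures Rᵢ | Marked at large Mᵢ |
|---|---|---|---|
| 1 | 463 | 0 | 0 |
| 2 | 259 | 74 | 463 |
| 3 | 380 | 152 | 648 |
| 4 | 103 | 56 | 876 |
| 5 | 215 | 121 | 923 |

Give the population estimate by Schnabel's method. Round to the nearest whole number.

Σ MᵢCᵢ = 0·463 + 463·259 + 648·380 + 876·103 + 923·215 = 0 + 119917 + 246240 + 90228 + 198445 = 654830
Σ Rᵢ = 0 + 74 + 152 + 56 + 121 = 403
N̂ = 654830 / 403 ≈ 1624.9 → 1625

N ≈ 1625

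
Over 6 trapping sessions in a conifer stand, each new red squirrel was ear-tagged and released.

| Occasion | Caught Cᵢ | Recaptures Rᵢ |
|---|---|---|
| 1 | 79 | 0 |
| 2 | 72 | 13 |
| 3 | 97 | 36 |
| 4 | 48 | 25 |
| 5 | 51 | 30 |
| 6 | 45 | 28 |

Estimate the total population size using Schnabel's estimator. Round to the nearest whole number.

N ≈ 385

Marked at large before each occasion: Mᵢ = Σⱼ<ᵢ (Cⱼ − Rⱼ) → M1=0, M2=79, M3=138, M4=199, M5=222, M6=243
Σ MᵢCᵢ = 0·79 + 79·72 + 138·97 + 199·48 + 222·51 + 243·45 = 0 + 5688 + 13386 + 9552 + 11322 + 10935 = 50883
Σ Rᵢ = 0 + 13 + 36 + 25 + 30 + 28 = 132
N̂ = 50883 / 132 ≈ 385.48 → 385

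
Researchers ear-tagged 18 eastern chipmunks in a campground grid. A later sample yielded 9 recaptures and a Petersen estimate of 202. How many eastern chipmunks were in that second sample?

C = 101

From N = M·C/R: C = N·R / M = 202·9 / 18 = 1818 / 18 = 101.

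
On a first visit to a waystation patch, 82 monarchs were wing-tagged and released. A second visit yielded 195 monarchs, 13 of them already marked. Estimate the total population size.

N = 1230

N = (82 × 195) / 13 = 15990 / 13 = 1230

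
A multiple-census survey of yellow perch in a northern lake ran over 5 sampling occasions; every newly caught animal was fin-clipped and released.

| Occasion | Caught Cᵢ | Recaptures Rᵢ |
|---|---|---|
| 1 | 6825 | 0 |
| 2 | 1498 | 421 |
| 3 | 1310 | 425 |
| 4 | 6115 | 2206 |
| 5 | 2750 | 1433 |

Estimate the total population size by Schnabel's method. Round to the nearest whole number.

N ≈ 24,353

Marked at large before each occasion: Mᵢ = Σⱼ<ᵢ (Cⱼ − Rⱼ) → M1=0, M2=6825, M3=7902, M4=8787, M5=12696
Σ MᵢCᵢ = 0·6825 + 6825·1498 + 7902·1310 + 8787·6115 + 12696·2750 = 0 + 10223850 + 10351620 + 53732505 + 34914000 = 109221975
Σ Rᵢ = 0 + 421 + 425 + 2206 + 1433 = 4485
N̂ = 109221975 / 4485 ≈ 24352.7 → 24353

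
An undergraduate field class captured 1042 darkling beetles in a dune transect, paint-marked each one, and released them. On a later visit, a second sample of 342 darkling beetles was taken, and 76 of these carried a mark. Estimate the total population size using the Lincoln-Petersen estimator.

Lincoln-Petersen assumes M/N = R/C, so N = M·C / R.
N = (1042 × 342) / 76 = 356364 / 76 = 4689

N = 4689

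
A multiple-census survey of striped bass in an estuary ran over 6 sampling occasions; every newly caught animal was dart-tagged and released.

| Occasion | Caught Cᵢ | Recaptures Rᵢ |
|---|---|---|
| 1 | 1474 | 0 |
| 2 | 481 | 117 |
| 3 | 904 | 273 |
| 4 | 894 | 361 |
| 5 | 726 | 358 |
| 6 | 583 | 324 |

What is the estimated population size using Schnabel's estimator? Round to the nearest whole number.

N ≈ 6087

Marked at large before each occasion: Mᵢ = Σⱼ<ᵢ (Cⱼ − Rⱼ) → M1=0, M2=1474, M3=1838, M4=2469, M5=3002, M6=3370
Σ MᵢCᵢ = 0·1474 + 1474·481 + 1838·904 + 2469·894 + 3002·726 + 3370·583 = 0 + 708994 + 1661552 + 2207286 + 2179452 + 1964710 = 8721994
Σ Rᵢ = 0 + 117 + 273 + 361 + 358 + 324 = 1433
N̂ = 8721994 / 1433 ≈ 6086.5 → 6087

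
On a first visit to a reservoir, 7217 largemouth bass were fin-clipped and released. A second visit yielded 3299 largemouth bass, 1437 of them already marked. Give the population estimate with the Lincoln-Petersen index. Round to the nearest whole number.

N = (7217 × 3299) / 1437 = 23808883 / 1437 ≈ 16568.46 → 16568

N ≈ 16,568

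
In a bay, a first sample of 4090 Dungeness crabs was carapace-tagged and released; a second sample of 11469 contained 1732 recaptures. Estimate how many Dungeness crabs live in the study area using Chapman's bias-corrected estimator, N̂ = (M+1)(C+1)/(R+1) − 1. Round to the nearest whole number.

N̂ = (4090+1)(11469+1)/(1732+1) − 1 = 4091·11470/1733 − 1
= 46923770/1733 − 1 ≈ 27076.6 − 1 ≈ 27075.6 → 27076

N ≈ 27,076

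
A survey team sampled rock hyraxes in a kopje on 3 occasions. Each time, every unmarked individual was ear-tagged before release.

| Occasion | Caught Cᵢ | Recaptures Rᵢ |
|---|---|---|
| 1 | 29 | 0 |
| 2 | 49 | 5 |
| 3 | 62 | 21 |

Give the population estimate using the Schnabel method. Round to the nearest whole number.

Marked at large before each occasion: Mᵢ = Σⱼ<ᵢ (Cⱼ − Rⱼ) → M1=0, M2=29, M3=73
Σ MᵢCᵢ = 0·29 + 29·49 + 73·62 = 0 + 1421 + 4526 = 5947
Σ Rᵢ = 0 + 5 + 21 = 26
N̂ = 5947 / 26 ≈ 228.7 → 229

N ≈ 229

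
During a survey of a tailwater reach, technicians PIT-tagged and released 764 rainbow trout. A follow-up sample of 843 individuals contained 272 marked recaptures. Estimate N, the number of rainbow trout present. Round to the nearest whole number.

N ≈ 2368

N = (764 × 843) / 272 = 644052 / 272 ≈ 2367.8 → 2368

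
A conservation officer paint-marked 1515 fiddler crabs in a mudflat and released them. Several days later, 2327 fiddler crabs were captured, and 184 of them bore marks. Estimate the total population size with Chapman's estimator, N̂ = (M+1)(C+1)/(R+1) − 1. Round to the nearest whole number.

N̂ = (1515+1)(2327+1)/(184+1) − 1 = 1516·2328/185 − 1
= 3529248/185 − 1 ≈ 19077.0 − 1 ≈ 19076.0 → 19076

N ≈ 19,076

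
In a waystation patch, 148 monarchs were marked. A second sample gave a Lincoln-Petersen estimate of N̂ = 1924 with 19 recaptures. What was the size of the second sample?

From N = M·C/R: C = N·R / M = 1924·19 / 148 = 36556 / 148 = 247.

C = 247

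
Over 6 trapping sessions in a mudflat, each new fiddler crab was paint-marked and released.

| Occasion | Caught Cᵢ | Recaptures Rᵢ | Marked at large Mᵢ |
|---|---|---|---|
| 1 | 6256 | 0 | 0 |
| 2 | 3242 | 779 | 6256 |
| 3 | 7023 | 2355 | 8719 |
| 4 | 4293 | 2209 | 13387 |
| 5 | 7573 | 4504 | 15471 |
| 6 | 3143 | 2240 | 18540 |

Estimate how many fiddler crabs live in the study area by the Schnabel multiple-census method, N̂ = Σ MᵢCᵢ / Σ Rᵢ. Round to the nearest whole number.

Σ MᵢCᵢ = 0·6256 + 6256·3242 + 8719·7023 + 13387·4293 + 15471·7573 + 18540·3143 = 0 + 20281952 + 61233537 + 57470391 + 117161883 + 58271220 = 314418983
Σ Rᵢ = 0 + 779 + 2355 + 2209 + 4504 + 2240 = 12087
N̂ = 314418983 / 12087 ≈ 26013.0 → 26013

N ≈ 26,013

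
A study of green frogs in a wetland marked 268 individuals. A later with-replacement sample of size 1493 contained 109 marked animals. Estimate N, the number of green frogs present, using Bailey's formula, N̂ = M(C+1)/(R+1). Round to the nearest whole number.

N̂ = 268·(1493+1)/(109+1) = 268·1494/110 = 400392/110 ≈ 3639.9 → 3640

N ≈ 3640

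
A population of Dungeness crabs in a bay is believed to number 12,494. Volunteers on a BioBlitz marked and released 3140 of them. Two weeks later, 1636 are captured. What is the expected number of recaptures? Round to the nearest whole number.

expected recaptures ≈ 411

The marked fraction of the population is 3140/12494, so in a sample of 1636 expect C·(M/N) marked.
E[R] = 3140 × 1636 / 12494 = 5137040 / 12494 ≈ 411.2 → 411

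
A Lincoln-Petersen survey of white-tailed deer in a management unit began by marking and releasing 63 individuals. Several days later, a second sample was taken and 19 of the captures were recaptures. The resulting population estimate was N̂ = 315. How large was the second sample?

From N = M·C/R: C = N·R / M = 315·19 / 63 = 5985 / 63 = 95.

C = 95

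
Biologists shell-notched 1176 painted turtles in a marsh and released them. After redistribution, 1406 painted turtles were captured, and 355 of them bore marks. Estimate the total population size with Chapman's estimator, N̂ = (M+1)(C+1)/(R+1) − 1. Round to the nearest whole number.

N̂ = (1176+1)(1406+1)/(355+1) − 1 = 1177·1407/356 − 1
= 1656039/356 − 1 ≈ 4651.8 − 1 ≈ 4650.8 → 4651

N ≈ 4651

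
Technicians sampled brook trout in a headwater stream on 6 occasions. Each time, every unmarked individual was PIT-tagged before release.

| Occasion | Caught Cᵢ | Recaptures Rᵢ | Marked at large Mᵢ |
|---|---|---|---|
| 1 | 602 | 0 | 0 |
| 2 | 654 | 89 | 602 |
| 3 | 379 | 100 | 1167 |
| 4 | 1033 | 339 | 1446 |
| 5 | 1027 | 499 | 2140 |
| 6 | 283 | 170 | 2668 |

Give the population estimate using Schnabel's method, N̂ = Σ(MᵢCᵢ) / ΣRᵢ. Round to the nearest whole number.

N ≈ 4413

Σ MᵢCᵢ = 0·602 + 602·654 + 1167·379 + 1446·1033 + 2140·1027 + 2668·283 = 0 + 393708 + 442293 + 1493718 + 2197780 + 755044 = 5282543
Σ Rᵢ = 0 + 89 + 100 + 339 + 499 + 170 = 1197
N̂ = 5282543 / 1197 ≈ 4413.2 → 4413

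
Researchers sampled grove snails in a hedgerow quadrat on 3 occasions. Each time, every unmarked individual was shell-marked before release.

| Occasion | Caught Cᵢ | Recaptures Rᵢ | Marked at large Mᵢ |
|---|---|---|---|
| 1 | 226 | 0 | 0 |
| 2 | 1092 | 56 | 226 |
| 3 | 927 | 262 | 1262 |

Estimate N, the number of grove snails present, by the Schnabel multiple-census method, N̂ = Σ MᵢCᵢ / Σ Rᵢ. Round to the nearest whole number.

N ≈ 4455

Σ MᵢCᵢ = 0·226 + 226·1092 + 1262·927 = 0 + 246792 + 1169874 = 1416666
Σ Rᵢ = 0 + 56 + 262 = 318
N̂ = 1416666 / 318 ≈ 4454.9 → 4455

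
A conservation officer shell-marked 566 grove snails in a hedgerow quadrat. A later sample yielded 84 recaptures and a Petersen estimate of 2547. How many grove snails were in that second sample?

From N = M·C/R: C = N·R / M = 2547·84 / 566 = 213948 / 566 = 378.

C = 378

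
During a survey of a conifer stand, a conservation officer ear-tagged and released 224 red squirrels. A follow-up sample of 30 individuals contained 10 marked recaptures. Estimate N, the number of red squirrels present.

The marked fraction in the recapture sample should equal the marked fraction in the population: 10/30 = 224/N.
N = (224 × 30) / 10 = 6720 / 10 = 672

N = 672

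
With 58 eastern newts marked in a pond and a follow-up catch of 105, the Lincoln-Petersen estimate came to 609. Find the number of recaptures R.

R = 10

From N = M·C/R: R = M·C / N = 58·105 / 609 = 6090 / 609 = 10.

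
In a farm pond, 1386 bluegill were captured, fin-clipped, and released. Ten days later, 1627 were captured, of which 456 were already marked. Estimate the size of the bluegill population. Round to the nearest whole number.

N ≈ 4945

If marked individuals mix randomly, R/C ≈ M/N, giving N ≈ M·C/R.
N = (1386 × 1627) / 456 = 2255022 / 456 ≈ 4945.2 → 4945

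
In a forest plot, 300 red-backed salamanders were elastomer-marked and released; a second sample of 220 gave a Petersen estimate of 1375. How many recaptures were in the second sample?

From N = M·C/R: R = M·C / N = 300·220 / 1375 = 66000 / 1375 = 48.

R = 48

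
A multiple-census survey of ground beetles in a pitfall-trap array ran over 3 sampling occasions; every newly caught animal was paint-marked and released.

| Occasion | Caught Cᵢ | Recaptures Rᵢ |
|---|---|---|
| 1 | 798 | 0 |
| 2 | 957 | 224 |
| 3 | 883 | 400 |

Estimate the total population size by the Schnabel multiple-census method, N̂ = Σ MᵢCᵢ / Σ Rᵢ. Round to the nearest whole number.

Marked at large before each occasion: Mᵢ = Σⱼ<ᵢ (Cⱼ − Rⱼ) → M1=0, M2=798, M3=1531
Σ MᵢCᵢ = 0·798 + 798·957 + 1531·883 = 0 + 763686 + 1351873 = 2115559
Σ Rᵢ = 0 + 224 + 400 = 624
N̂ = 2115559 / 624 ≈ 3390.3 → 3390

N ≈ 3390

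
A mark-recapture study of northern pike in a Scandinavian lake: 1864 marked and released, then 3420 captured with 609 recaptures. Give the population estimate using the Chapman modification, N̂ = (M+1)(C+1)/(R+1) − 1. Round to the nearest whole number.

N̂ = (1864+1)(3420+1)/(609+1) − 1 = 1865·3421/610 − 1
= 6380165/610 − 1 ≈ 10459.3 − 1 ≈ 10458.3 → 10458

N ≈ 10,458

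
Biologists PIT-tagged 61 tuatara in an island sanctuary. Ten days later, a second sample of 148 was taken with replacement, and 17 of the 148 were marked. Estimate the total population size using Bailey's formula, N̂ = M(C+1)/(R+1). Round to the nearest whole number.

N ≈ 505

N̂ = 61·(148+1)/(17+1) = 61·149/18 = 9089/18 ≈ 504.9 → 505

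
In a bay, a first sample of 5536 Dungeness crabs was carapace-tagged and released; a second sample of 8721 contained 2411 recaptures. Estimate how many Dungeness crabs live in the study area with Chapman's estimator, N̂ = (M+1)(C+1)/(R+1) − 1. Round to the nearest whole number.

N ≈ 20,021

N̂ = (5536+1)(8721+1)/(2411+1) − 1 = 5537·8722/2412 − 1
= 48293714/2412 − 1 ≈ 20022.3 − 1 ≈ 20021.3 → 20021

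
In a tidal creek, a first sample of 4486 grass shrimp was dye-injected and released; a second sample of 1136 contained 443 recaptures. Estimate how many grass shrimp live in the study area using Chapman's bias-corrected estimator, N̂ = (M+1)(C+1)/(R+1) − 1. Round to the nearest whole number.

N̂ = (4486+1)(1136+1)/(443+1) − 1 = 4487·1137/444 − 1
= 5101719/444 − 1 ≈ 11490.4 − 1 ≈ 11489.4 → 11489

N ≈ 11,489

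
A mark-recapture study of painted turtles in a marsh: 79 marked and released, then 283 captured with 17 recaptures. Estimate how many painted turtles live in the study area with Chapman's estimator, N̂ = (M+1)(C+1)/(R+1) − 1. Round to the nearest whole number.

N ≈ 1261

N̂ = (79+1)(283+1)/(17+1) − 1 = 80·284/18 − 1
= 22720/18 − 1 ≈ 1262.2 − 1 ≈ 1261.2 → 1261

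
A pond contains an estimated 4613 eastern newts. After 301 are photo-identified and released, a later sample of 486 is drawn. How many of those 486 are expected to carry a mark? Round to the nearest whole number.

The marked fraction of the population is 301/4613, so in a sample of 486 expect C·(M/N) marked.
E[R] = 301 × 486 / 4613 = 146286 / 4613 ≈ 31.7 → 32

expected recaptures ≈ 32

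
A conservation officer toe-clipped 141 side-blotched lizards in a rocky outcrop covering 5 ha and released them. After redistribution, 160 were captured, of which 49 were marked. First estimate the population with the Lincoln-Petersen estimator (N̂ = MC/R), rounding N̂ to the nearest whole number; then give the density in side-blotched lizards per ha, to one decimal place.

density ≈ 92.0 side-blotched lizards per ha

N̂ = 141·160/49 = 22560/49 ≈ 460.4 → 460
Density = N̂ / area = 460 / 5 = 92.0 per ha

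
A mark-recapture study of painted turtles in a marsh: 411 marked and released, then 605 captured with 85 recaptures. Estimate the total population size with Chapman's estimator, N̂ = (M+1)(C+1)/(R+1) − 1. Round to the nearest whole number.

N̂ = (411+1)(605+1)/(85+1) − 1 = 412·606/86 − 1
= 249672/86 − 1 ≈ 2903.2 − 1 ≈ 2902.2 → 2902

N ≈ 2902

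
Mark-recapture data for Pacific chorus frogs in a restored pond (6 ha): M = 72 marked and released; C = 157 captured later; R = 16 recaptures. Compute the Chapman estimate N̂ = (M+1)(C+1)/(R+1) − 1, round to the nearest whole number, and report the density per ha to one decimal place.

density ≈ 112.8 Pacific chorus frogs per ha

N̂ = 73·158/17 − 1 = 11534/17 − 1 ≈ 677.47 → 677
Density = N̂ / area = 677 / 6 ≈ 112.83 → 112.8 per ha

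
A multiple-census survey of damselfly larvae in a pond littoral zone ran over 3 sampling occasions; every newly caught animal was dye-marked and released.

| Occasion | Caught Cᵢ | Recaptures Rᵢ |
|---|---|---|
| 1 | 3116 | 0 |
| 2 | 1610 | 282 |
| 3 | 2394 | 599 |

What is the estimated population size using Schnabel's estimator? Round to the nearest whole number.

Marked at large before each occasion: Mᵢ = Σⱼ<ᵢ (Cⱼ − Rⱼ) → M1=0, M2=3116, M3=4444
Σ MᵢCᵢ = 0·3116 + 3116·1610 + 4444·2394 = 0 + 5016760 + 10638936 = 15655696
Σ Rᵢ = 0 + 282 + 599 = 881
N̂ = 15655696 / 881 ≈ 17770.4 → 17770

N ≈ 17,770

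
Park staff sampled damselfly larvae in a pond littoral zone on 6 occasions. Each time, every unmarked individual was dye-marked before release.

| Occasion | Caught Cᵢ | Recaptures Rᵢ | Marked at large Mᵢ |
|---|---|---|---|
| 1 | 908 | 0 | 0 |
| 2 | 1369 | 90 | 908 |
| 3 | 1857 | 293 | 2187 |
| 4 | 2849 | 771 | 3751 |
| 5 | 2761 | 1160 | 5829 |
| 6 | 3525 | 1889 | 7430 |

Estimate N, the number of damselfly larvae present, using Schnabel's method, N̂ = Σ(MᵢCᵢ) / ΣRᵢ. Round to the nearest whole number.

Σ MᵢCᵢ = 0·908 + 908·1369 + 2187·1857 + 3751·2849 + 5829·2761 + 7430·3525 = 0 + 1243052 + 4061259 + 10686599 + 16093869 + 26190750 = 58275529
Σ Rᵢ = 0 + 90 + 293 + 771 + 1160 + 1889 = 4203
N̂ = 58275529 / 4203 ≈ 13865.2 → 13865

N ≈ 13,865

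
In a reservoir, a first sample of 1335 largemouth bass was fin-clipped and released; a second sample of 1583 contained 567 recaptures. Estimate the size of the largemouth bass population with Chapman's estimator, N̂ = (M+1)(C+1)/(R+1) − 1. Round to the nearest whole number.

N ≈ 3725

N̂ = (1335+1)(1583+1)/(567+1) − 1 = 1336·1584/568 − 1
= 2116224/568 − 1 ≈ 3725.7 − 1 ≈ 3724.7 → 3725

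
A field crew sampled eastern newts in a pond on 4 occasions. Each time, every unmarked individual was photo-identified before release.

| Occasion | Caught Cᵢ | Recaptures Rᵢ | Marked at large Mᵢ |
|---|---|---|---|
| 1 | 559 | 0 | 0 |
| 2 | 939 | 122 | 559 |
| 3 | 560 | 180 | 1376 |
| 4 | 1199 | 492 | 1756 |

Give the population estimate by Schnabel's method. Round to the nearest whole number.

N ≈ 4283

Σ MᵢCᵢ = 0·559 + 559·939 + 1376·560 + 1756·1199 = 0 + 524901 + 770560 + 2105444 = 3400905
Σ Rᵢ = 0 + 122 + 180 + 492 = 794
N̂ = 3400905 / 794 ≈ 4283.3 → 4283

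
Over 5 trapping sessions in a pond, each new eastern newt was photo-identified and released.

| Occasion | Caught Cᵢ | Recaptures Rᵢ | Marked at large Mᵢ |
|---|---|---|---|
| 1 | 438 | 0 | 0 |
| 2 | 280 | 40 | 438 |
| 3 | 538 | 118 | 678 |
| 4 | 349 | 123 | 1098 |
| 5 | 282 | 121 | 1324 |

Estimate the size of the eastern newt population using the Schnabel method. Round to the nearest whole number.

N ≈ 3094

Σ MᵢCᵢ = 0·438 + 438·280 + 678·538 + 1098·349 + 1324·282 = 0 + 122640 + 364764 + 383202 + 373368 = 1243974
Σ Rᵢ = 0 + 40 + 118 + 123 + 121 = 402
N̂ = 1243974 / 402 ≈ 3094.46 → 3094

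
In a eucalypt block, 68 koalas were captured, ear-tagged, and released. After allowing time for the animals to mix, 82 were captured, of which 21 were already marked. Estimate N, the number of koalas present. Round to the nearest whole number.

The marked fraction in the recapture sample should equal the marked fraction in the population: 21/82 = 68/N.
N = (68 × 82) / 21 = 5576 / 21 ≈ 265.5 → 266

N ≈ 266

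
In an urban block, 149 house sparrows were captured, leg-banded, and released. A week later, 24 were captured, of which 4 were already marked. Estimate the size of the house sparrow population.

Lincoln-Petersen assumes M/N = R/C, so N = M·C / R.
N = (149 × 24) / 4 = 3576 / 4 = 894

N = 894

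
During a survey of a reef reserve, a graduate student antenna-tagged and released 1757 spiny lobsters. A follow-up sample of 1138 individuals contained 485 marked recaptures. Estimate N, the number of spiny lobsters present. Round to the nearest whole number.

N ≈ 4123

Lincoln-Petersen assumes M/N = R/C, so N = M·C / R.
N = (1757 × 1138) / 485 = 1999466 / 485 ≈ 4122.6 → 4123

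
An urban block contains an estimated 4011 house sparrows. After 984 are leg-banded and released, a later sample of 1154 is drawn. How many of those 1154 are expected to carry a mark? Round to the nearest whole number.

expected recaptures ≈ 283

The marked fraction of the population is 984/4011, so in a sample of 1154 expect C·(M/N) marked.
E[R] = 984 × 1154 / 4011 = 1135536 / 4011 ≈ 283.1 → 283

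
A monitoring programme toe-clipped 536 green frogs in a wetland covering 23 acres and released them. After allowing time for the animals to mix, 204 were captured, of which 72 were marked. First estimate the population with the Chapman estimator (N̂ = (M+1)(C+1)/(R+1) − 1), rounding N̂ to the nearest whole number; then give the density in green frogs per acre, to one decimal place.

density ≈ 65.5 green frogs per acre

N̂ = 537·205/73 − 1 = 110085/73 − 1 ≈ 1507.0 → 1507
Density = N̂ / area = 1507 / 23 ≈ 65.52 → 65.5 per acre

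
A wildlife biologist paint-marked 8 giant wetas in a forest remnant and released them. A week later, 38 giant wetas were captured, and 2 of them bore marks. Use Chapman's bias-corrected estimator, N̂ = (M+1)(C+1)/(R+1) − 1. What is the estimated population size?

N = 116

N̂ = (8+1)(38+1)/(2+1) − 1 = 9·39/3 − 1
= 351/3 − 1 = 117 − 1 = 116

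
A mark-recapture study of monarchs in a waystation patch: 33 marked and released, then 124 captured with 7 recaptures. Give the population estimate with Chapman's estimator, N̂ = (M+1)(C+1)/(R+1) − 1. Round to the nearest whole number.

N̂ = (33+1)(124+1)/(7+1) − 1 = 34·125/8 − 1
= 4250/8 − 1 ≈ 531.2 − 1 ≈ 530.2 → 530

N ≈ 530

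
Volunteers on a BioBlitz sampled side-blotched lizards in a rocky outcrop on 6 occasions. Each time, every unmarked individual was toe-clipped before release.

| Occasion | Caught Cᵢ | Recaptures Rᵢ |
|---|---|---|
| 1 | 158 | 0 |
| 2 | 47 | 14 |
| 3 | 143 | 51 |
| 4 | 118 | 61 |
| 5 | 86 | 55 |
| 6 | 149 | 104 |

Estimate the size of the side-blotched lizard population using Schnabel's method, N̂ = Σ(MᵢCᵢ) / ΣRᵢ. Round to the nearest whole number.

Marked at large before each occasion: Mᵢ = Σⱼ<ᵢ (Cⱼ − Rⱼ) → M1=0, M2=158, M3=191, M4=283, M5=340, M6=371
Σ MᵢCᵢ = 0·158 + 158·47 + 191·143 + 283·118 + 340·86 + 371·149 = 0 + 7426 + 27313 + 33394 + 29240 + 55279 = 152652
Σ Rᵢ = 0 + 14 + 51 + 61 + 55 + 104 = 285
N̂ = 152652 / 285 ≈ 535.6 → 536

N ≈ 536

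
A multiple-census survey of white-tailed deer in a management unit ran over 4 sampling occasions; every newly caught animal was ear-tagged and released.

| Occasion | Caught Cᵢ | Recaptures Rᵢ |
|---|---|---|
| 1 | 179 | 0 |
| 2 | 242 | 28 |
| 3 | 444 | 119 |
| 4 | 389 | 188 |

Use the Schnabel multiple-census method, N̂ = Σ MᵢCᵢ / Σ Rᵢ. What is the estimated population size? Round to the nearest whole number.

N ≈ 1484

Marked at large before each occasion: Mᵢ = Σⱼ<ᵢ (Cⱼ − Rⱼ) → M1=0, M2=179, M3=393, M4=718
Σ MᵢCᵢ = 0·179 + 179·242 + 393·444 + 718·389 = 0 + 43318 + 174492 + 279302 = 497112
Σ Rᵢ = 0 + 28 + 119 + 188 = 335
N̂ = 497112 / 335 ≈ 1483.9 → 1484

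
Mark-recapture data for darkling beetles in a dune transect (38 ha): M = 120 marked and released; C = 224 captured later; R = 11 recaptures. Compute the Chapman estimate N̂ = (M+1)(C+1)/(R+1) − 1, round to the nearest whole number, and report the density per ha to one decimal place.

density ≈ 59.7 darkling beetles per ha

N̂ = 121·225/12 − 1 = 27225/12 − 1 ≈ 2267.8 → 2268
Density = N̂ / area = 2268 / 38 ≈ 59.68 → 59.7 per ha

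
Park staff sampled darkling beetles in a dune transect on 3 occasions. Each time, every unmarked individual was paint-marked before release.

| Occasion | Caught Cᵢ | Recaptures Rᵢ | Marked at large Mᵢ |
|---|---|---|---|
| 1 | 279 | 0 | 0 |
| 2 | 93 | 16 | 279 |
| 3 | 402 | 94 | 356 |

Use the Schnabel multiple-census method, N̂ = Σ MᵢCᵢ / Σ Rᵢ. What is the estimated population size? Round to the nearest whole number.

N ≈ 1537

Σ MᵢCᵢ = 0·279 + 279·93 + 356·402 = 0 + 25947 + 143112 = 169059
Σ Rᵢ = 0 + 16 + 94 = 110
N̂ = 169059 / 110 ≈ 1536.9 → 1537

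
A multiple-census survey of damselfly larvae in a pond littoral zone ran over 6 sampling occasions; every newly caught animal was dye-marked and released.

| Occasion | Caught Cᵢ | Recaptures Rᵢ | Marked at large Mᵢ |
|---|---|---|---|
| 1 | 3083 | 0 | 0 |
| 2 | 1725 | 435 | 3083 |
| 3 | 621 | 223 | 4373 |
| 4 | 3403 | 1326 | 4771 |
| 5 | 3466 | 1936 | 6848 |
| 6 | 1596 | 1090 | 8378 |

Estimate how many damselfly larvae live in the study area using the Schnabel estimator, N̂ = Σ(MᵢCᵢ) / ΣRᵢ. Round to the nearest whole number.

N ≈ 12,251

Σ MᵢCᵢ = 0·3083 + 3083·1725 + 4373·621 + 4771·3403 + 6848·3466 + 8378·1596 = 0 + 5318175 + 2715633 + 16235713 + 23735168 + 13371288 = 61375977
Σ Rᵢ = 0 + 435 + 223 + 1326 + 1936 + 1090 = 5010
N̂ = 61375977 / 5010 ≈ 12250.7 → 12251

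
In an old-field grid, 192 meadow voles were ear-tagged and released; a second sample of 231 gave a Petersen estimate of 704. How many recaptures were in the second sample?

From N = M·C/R: R = M·C / N = 192·231 / 704 = 44352 / 704 = 63.

R = 63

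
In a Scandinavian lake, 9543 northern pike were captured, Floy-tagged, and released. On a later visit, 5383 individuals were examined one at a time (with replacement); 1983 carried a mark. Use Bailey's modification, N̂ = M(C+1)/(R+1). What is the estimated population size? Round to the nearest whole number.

N̂ = 9543·(5383+1)/(1983+1) = 9543·5384/1984 = 51379512/1984 ≈ 25896.9 → 25897

N ≈ 25,897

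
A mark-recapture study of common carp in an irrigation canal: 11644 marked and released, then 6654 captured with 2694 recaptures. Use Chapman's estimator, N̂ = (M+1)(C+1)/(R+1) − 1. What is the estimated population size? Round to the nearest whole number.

N̂ = (11644+1)(6654+1)/(2694+1) − 1 = 11645·6655/2695 − 1
= 77497475/2695 − 1 ≈ 28756.0 − 1 ≈ 28755.0 → 28755

N ≈ 28,755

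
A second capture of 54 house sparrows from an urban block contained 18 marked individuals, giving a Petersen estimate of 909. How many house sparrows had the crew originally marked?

From N = M·C/R: M = N·R / C = 909·18 / 54 = 16362 / 54 = 303.

M = 303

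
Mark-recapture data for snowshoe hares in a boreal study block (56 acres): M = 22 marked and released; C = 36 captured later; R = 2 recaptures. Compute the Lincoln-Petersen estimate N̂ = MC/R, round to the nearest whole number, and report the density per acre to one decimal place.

density ≈ 7.1 snowshoe hares per acre

N̂ = 22·36/2 = 792/2 = 396
Density = N̂ / area = 396 / 56 ≈ 7.07 → 7.1 per acre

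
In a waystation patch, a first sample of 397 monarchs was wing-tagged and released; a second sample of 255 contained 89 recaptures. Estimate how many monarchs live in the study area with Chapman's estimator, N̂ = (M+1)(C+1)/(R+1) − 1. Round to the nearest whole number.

N ≈ 1131

N̂ = (397+1)(255+1)/(89+1) − 1 = 398·256/90 − 1
= 101888/90 − 1 ≈ 1132.1 − 1 ≈ 1131.1 → 1131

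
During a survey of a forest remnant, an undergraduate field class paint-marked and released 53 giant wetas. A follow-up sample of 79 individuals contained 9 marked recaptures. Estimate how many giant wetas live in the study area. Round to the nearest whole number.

N = (53 × 79) / 9 = 4187 / 9 ≈ 465.2 → 465

N ≈ 465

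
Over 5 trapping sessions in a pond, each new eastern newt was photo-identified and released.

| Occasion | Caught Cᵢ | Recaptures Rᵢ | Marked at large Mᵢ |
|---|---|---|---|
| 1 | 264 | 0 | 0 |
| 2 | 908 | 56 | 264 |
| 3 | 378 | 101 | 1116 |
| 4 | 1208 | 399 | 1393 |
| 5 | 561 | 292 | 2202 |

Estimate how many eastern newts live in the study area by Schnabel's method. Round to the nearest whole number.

N ≈ 4221

Σ MᵢCᵢ = 0·264 + 264·908 + 1116·378 + 1393·1208 + 2202·561 = 0 + 239712 + 421848 + 1682744 + 1235322 = 3579626
Σ Rᵢ = 0 + 56 + 101 + 399 + 292 = 848
N̂ = 3579626 / 848 ≈ 4221.3 → 4221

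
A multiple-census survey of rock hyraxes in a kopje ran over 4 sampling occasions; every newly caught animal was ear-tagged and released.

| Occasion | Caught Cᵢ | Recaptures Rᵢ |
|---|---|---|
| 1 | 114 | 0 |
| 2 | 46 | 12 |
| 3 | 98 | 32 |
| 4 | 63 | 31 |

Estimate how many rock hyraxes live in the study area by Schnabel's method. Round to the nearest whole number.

N ≈ 443

Marked at large before each occasion: Mᵢ = Σⱼ<ᵢ (Cⱼ − Rⱼ) → M1=0, M2=114, M3=148, M4=214
Σ MᵢCᵢ = 0·114 + 114·46 + 148·98 + 214·63 = 0 + 5244 + 14504 + 13482 = 33230
Σ Rᵢ = 0 + 12 + 32 + 31 = 75
N̂ = 33230 / 75 ≈ 443.1 → 443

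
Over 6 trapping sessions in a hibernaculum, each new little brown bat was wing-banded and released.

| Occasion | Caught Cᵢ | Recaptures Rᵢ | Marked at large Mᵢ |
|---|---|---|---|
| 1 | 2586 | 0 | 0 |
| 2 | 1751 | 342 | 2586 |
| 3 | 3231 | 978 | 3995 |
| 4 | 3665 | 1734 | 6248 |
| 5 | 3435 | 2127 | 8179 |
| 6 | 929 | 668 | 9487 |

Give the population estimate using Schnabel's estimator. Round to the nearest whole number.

N ≈ 13,206

Σ MᵢCᵢ = 0·2586 + 2586·1751 + 3995·3231 + 6248·3665 + 8179·3435 + 9487·929 = 0 + 4528086 + 12907845 + 22898920 + 28094865 + 8813423 = 77243139
Σ Rᵢ = 0 + 342 + 978 + 1734 + 2127 + 668 = 5849
N̂ = 77243139 / 5849 ≈ 13206.2 → 13206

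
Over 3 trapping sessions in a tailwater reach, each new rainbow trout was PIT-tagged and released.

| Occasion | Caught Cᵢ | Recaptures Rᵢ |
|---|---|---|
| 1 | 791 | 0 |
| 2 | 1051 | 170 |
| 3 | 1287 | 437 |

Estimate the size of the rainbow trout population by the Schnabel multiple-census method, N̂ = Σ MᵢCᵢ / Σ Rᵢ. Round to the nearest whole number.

Marked at large before each occasion: Mᵢ = Σⱼ<ᵢ (Cⱼ − Rⱼ) → M1=0, M2=791, M3=1672
Σ MᵢCᵢ = 0·791 + 791·1051 + 1672·1287 = 0 + 831341 + 2151864 = 2983205
Σ Rᵢ = 0 + 170 + 437 = 607
N̂ = 2983205 / 607 ≈ 4914.7 → 4915

N ≈ 4915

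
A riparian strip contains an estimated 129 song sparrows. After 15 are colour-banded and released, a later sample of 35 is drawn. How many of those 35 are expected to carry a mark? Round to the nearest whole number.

expected recaptures ≈ 4

The marked fraction of the population is 15/129, so in a sample of 35 expect C·(M/N) marked.
E[R] = 15 × 35 / 129 = 525 / 129 ≈ 4.1 → 4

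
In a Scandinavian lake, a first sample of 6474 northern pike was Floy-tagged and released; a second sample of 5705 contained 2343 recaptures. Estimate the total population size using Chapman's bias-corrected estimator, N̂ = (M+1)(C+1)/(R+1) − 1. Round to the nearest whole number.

N ≈ 15,761

N̂ = (6474+1)(5705+1)/(2343+1) − 1 = 6475·5706/2344 − 1
= 36946350/2344 − 1 ≈ 15762.1 − 1 ≈ 15761.1 → 15761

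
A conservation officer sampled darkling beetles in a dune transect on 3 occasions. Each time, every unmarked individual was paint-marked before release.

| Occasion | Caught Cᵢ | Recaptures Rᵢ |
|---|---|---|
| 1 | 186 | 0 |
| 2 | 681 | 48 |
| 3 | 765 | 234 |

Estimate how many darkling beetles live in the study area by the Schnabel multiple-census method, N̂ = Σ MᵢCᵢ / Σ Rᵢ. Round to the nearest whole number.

Marked at large before each occasion: Mᵢ = Σⱼ<ᵢ (Cⱼ − Rⱼ) → M1=0, M2=186, M3=819
Σ MᵢCᵢ = 0·186 + 186·681 + 819·765 = 0 + 126666 + 626535 = 753201
Σ Rᵢ = 0 + 48 + 234 = 282
N̂ = 753201 / 282 ≈ 2670.9 → 2671

N ≈ 2671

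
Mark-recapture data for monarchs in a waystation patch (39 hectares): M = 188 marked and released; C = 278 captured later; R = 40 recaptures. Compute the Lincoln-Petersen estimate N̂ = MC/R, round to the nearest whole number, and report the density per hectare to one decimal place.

N̂ = 188·278/40 = 52264/40 ≈ 1306.6 → 1307
Density = N̂ / area = 1307 / 39 ≈ 33.51 → 33.5 per hectare

density ≈ 33.5 monarchs per hectare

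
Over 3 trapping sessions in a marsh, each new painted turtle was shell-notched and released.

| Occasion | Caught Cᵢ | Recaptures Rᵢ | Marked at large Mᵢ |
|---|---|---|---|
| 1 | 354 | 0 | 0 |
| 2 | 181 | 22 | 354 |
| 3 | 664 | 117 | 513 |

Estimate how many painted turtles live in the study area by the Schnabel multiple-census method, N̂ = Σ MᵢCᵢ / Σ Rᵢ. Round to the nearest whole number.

Σ MᵢCᵢ = 0·354 + 354·181 + 513·664 = 0 + 64074 + 340632 = 404706
Σ Rᵢ = 0 + 22 + 117 = 139
N̂ = 404706 / 139 ≈ 2911.6 → 2912

N ≈ 2912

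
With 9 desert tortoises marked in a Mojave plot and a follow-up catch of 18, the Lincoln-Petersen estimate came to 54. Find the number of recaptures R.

R = 3

From N = M·C/R: R = M·C / N = 9·18 / 54 = 162 / 54 = 3.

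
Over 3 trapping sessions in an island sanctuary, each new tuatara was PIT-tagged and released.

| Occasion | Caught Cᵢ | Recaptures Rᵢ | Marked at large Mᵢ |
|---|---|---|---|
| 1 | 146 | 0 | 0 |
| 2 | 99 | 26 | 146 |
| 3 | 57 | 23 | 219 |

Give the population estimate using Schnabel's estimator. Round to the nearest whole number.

N ≈ 550

Σ MᵢCᵢ = 0·146 + 146·99 + 219·57 = 0 + 14454 + 12483 = 26937
Σ Rᵢ = 0 + 26 + 23 = 49
N̂ = 26937 / 49 ≈ 549.7 → 550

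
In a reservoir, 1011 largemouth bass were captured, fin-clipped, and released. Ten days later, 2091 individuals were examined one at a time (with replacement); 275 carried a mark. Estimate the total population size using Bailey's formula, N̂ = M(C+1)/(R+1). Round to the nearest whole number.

N̂ = 1011·(2091+1)/(275+1) = 1011·2092/276 = 2115012/276 ≈ 7663.1 → 7663

N ≈ 7663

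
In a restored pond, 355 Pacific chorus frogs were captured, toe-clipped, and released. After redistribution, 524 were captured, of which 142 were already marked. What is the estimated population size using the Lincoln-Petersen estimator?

N = 1310

Lincoln-Petersen assumes M/N = R/C, so N = M·C / R.
N = (355 × 524) / 142 = 186020 / 142 = 1310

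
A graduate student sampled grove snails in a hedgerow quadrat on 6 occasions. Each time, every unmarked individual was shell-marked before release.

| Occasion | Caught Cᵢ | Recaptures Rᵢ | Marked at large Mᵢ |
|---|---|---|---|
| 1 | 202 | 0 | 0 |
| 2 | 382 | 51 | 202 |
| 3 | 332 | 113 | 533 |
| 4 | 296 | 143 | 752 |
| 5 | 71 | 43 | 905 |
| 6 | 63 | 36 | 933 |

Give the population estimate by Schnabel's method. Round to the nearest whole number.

Σ MᵢCᵢ = 0·202 + 202·382 + 533·332 + 752·296 + 905·71 + 933·63 = 0 + 77164 + 176956 + 222592 + 64255 + 58779 = 599746
Σ Rᵢ = 0 + 51 + 113 + 143 + 43 + 36 = 386
N̂ = 599746 / 386 ≈ 1553.7 → 1554

N ≈ 1554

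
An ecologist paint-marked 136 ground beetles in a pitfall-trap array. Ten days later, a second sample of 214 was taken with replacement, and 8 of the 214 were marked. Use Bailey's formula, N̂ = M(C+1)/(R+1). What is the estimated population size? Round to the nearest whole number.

N ≈ 3249

N̂ = 136·(214+1)/(8+1) = 136·215/9 = 29240/9 ≈ 3248.9 → 3249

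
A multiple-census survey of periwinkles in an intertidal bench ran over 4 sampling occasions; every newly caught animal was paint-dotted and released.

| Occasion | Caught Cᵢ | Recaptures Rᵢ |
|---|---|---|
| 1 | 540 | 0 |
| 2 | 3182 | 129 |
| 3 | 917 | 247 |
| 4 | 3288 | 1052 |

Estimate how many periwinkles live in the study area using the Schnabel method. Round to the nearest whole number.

Marked at large before each occasion: Mᵢ = Σⱼ<ᵢ (Cⱼ − Rⱼ) → M1=0, M2=540, M3=3593, M4=4263
Σ MᵢCᵢ = 0·540 + 540·3182 + 3593·917 + 4263·3288 = 0 + 1718280 + 3294781 + 14016744 = 19029805
Σ Rᵢ = 0 + 129 + 247 + 1052 = 1428
N̂ = 19029805 / 1428 ≈ 13326.2 → 13326

N ≈ 13,326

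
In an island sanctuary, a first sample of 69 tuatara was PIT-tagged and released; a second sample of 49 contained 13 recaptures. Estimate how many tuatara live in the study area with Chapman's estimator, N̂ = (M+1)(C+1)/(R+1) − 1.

N = 249

N̂ = (69+1)(49+1)/(13+1) − 1 = 70·50/14 − 1
= 3500/14 − 1 = 250 − 1 = 249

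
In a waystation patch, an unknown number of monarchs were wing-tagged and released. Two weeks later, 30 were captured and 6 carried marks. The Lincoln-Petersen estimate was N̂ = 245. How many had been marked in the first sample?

From N = M·C/R: M = N·R / C = 245·6 / 30 = 1470 / 30 = 49.

M = 49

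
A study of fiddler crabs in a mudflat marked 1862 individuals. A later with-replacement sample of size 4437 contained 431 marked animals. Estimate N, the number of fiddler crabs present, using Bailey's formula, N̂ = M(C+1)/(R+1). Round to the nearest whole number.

N ≈ 19,129

N̂ = 1862·(4437+1)/(431+1) = 1862·4438/432 = 8263556/432 ≈ 19128.6 → 19129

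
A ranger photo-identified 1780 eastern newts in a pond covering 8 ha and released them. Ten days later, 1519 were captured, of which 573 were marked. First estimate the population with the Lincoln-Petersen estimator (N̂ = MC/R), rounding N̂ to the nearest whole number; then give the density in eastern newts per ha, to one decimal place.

N̂ = 1780·1519/573 = 2703820/573 ≈ 4718.7 → 4719
Density = N̂ / area = 4719 / 8 ≈ 589.88 → 589.9 per ha

density ≈ 589.9 eastern newts per ha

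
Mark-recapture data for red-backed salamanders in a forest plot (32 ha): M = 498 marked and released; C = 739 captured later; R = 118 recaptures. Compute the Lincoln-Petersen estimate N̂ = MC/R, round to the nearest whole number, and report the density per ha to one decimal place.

N̂ = 498·739/118 = 368022/118 ≈ 3118.8 → 3119
Density = N̂ / area = 3119 / 32 ≈ 97.47 → 97.5 per ha

density ≈ 97.5 red-backed salamanders per ha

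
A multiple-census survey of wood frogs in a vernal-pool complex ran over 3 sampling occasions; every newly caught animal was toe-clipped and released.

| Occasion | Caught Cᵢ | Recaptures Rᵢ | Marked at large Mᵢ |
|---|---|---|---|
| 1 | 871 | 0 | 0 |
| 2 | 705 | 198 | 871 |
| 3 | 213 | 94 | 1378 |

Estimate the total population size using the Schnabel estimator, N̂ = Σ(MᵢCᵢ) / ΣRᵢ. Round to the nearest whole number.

Σ MᵢCᵢ = 0·871 + 871·705 + 1378·213 = 0 + 614055 + 293514 = 907569
Σ Rᵢ = 0 + 198 + 94 = 292
N̂ = 907569 / 292 ≈ 3108.1 → 3108

N ≈ 3108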